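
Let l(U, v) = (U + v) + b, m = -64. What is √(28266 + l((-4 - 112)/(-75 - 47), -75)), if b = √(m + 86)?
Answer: √(104902249 + 3721*√22)/61 ≈ 167.92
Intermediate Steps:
b = √22 (b = √(-64 + 86) = √22 ≈ 4.6904)
l(U, v) = U + v + √22 (l(U, v) = (U + v) + √22 = U + v + √22)
√(28266 + l((-4 - 112)/(-75 - 47), -75)) = √(28266 + ((-4 - 112)/(-75 - 47) - 75 + √22)) = √(28266 + (-116/(-122) - 75 + √22)) = √(28266 + (-116*(-1/122) - 75 + √22)) = √(28266 + (58/61 - 75 + √22)) = √(28266 + (-4517/61 + √22)) = √(1719709/61 + √22)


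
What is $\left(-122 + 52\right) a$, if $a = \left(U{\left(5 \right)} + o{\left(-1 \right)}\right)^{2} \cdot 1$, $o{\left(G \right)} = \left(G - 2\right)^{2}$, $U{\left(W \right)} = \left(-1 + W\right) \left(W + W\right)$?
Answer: $-168070$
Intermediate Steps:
$U{\left(W \right)} = 2 W \left(-1 + W\right)$ ($U{\left(W \right)} = \left(-1 + W\right) 2 W = 2 W \left(-1 + W\right)$)
$o{\left(G \right)} = \left(-2 + G\right)^{2}$ ($o{\left(G \right)} = \left(G - 2\right)^{2} = \left(-2 + G\right)^{2}$)
$a = 2401$ ($a = \left(2 \cdot 5 \left(-1 + 5\right) + \left(-2 - 1\right)^{2}\right)^{2} \cdot 1 = \left(2 \cdot 5 \cdot 4 + \left(-3\right)^{2}\right)^{2} \cdot 1 = \left(40 + 9\right)^{2} \cdot 1 = 49^{2} \cdot 1 = 2401 \cdot 1 = 2401$)
$\left(-122 + 52\right) a = \left(-122 + 52\right) 2401 = \left(-70\right) 2401 = -168070$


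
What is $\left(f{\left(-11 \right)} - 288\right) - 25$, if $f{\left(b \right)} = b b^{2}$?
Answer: $-1644$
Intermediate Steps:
$f{\left(b \right)} = b^{3}$
$\left(f{\left(-11 \right)} - 288\right) - 25 = \left(\left(-11\right)^{3} - 288\right) - 25 = \left(-1331 - 288\right) - 25 = -1619 - 25 = -1644$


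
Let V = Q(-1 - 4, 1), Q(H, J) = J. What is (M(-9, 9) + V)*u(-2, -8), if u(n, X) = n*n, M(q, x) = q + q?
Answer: -68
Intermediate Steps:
M(q, x) = 2*q
V = 1
u(n, X) = n²
(M(-9, 9) + V)*u(-2, -8) = (2*(-9) + 1)*(-2)² = (-18 + 1)*4 = -17*4 = -68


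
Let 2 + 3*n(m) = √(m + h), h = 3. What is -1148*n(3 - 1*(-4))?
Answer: 2296/3 - 1148*√10/3 ≈ -444.77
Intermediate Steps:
n(m) = -⅔ + √(3 + m)/3 (n(m) = -⅔ + √(m + 3)/3 = -⅔ + √(3 + m)/3)
-1148*n(3 - 1*(-4)) = -1148*(-⅔ + √(3 + (3 - 1*(-4)))/3) = -1148*(-⅔ + √(3 + (3 + 4))/3) = -1148*(-⅔ + √(3 + 7)/3) = -1148*(-⅔ + √10/3) = 2296/3 - 1148*√10/3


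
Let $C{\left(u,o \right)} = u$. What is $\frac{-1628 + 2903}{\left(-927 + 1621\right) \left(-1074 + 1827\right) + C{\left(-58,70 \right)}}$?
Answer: $\frac{1275}{522524} \approx 0.0024401$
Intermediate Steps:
$\frac{-1628 + 2903}{\left(-927 + 1621\right) \left(-1074 + 1827\right) + C{\left(-58,70 \right)}} = \frac{-1628 + 2903}{\left(-927 + 1621\right) \left(-1074 + 1827\right) - 58} = \frac{1275}{694 \cdot 753 - 58} = \frac{1275}{522582 - 58} = \frac{1275}{522524}$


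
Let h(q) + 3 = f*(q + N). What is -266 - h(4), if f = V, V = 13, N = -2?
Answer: -289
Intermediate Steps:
f = 13
h(q) = -29 + 13*q (h(q) = -3 + 13*(q - 2) = -3 + 13*(-2 + q) = -3 + (-26 + 13*q) = -29 + 13*q)
-266 - h(4) = -266 - (-29 + 13*4) = -266 - (-29 + 52) = -266 - 1*23 = -266 - 23 = -289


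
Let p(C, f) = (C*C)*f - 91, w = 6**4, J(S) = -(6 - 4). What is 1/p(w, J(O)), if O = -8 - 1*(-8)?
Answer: -1/3359323 ≈ -2.9768e-7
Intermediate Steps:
O = 0 (O = -8 + 8 = 0)
J(S) = -2 (J(S) = -1*2 = -2)
w = 1296
p(C, f) = -91 + f*C**2 (p(C, f) = C**2*f - 91 = f*C**2 - 91 = -91 + f*C**2)
1/p(w, J(O)) = 1/(-91 - 2*1296**2) = 1/(-91 - 2*1679616) = 1/(-91 - 3359232) = 1/(-3359323) = -1/3359323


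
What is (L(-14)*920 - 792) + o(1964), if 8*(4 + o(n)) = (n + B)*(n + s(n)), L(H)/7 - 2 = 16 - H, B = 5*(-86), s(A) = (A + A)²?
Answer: 2959127913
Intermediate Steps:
s(A) = 4*A² (s(A) = (2*A)² = 4*A²)
B = -430
L(H) = 126 - 7*H (L(H) = 14 + 7*(16 - H) = 14 + (112 - 7*H) = 126 - 7*H)
o(n) = -4 + (-430 + n)*(n + 4*n²)/8 (o(n) = -4 + ((n - 430)*(n + 4*n²))/8 = -4 + ((-430 + n)*(n + 4*n²))/8 = -4 + (-430 + n)*(n + 4*n²)/8)
(L(-14)*920 - 792) + o(1964) = ((126 - 7*(-14))*920 - 792) + (-4 + (½)*1964³ - 1719/8*1964² - 215/4*1964) = ((126 + 98)*920 - 792) + (-4 + (½)*7575729344 - 1719/8*3857296 - 105565) = (224*920 - 792) + (-4 + 3787864672 - 828836478 - 105565) = (206080 - 792) + 2958922625 = 205288 + 2958922625 = 2959127913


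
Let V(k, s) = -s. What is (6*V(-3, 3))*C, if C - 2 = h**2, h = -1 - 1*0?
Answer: -54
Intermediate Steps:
h = -1 (h = -1 + 0 = -1)
C = 3 (C = 2 + (-1)**2 = 2 + 1 = 3)
(6*V(-3, 3))*C = (6*(-1*3))*3 = (6*(-3))*3 = -18*3 = -54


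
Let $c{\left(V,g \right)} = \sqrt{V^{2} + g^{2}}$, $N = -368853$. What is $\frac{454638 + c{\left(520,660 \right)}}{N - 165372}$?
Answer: $- \frac{151546}{178075} - \frac{4 \sqrt{1765}}{106845} \approx -0.8526$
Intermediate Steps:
$\frac{454638 + c{\left(520,660 \right)}}{N - 165372} = \frac{454638 + \sqrt{520^{2} + 660^{2}}}{-368853 - 165372} = \frac{454638 + \sqrt{270400 + 435600}}{-368853 - 165372} = \frac{454638 + \sqrt{706000}}{-534225} = \left(454638 + 20 \sqrt{1765}\right) \left(- \frac{1}{534225}\right) = - \frac{151546}{178075} - \frac{4 \sqrt{1765}}{106845}$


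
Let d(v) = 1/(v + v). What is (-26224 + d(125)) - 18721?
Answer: -11236249/250 ≈ -44945.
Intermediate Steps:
d(v) = 1/(2*v)
(-26224 + d(125)) - 18721 = (-26224 + (½)/125) - 18721 = (-26224 + (½)*(1/125)) - 18721 = (-26224 + 1/250) - 18721 = -6555999/250 - 18721 = -11236249/250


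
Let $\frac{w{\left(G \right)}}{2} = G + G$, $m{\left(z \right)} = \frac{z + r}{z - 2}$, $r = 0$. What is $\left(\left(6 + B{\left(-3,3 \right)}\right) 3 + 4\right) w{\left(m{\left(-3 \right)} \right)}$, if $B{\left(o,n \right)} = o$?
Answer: $\frac{156}{5} \approx 31.2$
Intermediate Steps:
$m{\left(z \right)} = \frac{z}{-2 + z}$ ($m{\left(z \right)} = \frac{z + 0}{z - 2} = \frac{z}{-2 + z}$)
$w{\left(G \right)} = 4 G$ ($w{\left(G \right)} = 2 \left(G + G\right) = 2 \cdot 2 G = 4 G$)
$\left(\left(6 + B{\left(-3,3 \right)}\right) 3 + 4\right) w{\left(m{\left(-3 \right)} \right)} = \left(\left(6 - 3\right) 3 + 4\right) 4 \left(- \frac{3}{-2 - 3}\right) = \left(3 \cdot 3 + 4\right) 4 \left(- \frac{3}{-5}\right) = \left(9 + 4\right) 4 \left(\left(-3\right) \left(- \frac{1}{5}\right)\right) = 13 \cdot 4 \cdot \frac{3}{5} = 13 \cdot \frac{12}{5} = \frac{156}{5}$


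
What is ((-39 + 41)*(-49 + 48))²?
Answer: 4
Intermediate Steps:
((-39 + 41)*(-49 + 48))² = (2*(-1))² = (-2)² = 4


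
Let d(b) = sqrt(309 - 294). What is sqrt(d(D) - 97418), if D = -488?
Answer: sqrt(-97418 + sqrt(15)) ≈ 312.11*I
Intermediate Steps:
d(b) = sqrt(15)
sqrt(d(D) - 97418) = sqrt(sqrt(15) - 97418) = sqrt(-97418 + sqrt(15))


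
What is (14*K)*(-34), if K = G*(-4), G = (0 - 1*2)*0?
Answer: 0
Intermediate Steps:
G = 0 (G = (0 - 2)*0 = -2*0 = 0)
K = 0 (K = 0*(-4) = 0)
(14*K)*(-34) = (14*0)*(-34) = 0*(-34) = 0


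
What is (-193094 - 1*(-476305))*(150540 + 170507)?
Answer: 90924041917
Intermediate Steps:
(-193094 - 1*(-476305))*(150540 + 170507) = (-193094 + 476305)*321047 = 283211*321047 = 90924041917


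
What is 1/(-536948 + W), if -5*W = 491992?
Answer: -5/3176732 ≈ -1.5739e-6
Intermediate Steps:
W = -491992/5 (W = -⅕*491992 = -491992/5 ≈ -98398.)
1/(-536948 + W) = 1/(-536948 - 491992/5) = 1/(-3176732/5) = -5/3176732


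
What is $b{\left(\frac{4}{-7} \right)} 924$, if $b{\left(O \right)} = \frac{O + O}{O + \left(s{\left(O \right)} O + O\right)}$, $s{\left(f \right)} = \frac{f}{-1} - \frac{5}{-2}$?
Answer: $\frac{25872}{71} \approx 364.39$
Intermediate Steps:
$s{\left(f \right)} = \frac{5}{2} - f$ ($s{\left(f \right)} = f \left(-1\right) - - \frac{5}{2} = - f + \frac{5}{2} = \frac{5}{2} - f$)
$b{\left(O \right)} = \frac{2 O}{2 O + O \left(\frac{5}{2} - O\right)}$ ($b{\left(O \right)} = \frac{O + O}{O + \left(\left(\frac{5}{2} - O\right) O + O\right)} = \frac{2 O}{O + \left(O \left(\frac{5}{2} - O\right) + O\right)} = \frac{2 O}{O + \left(O + O \left(\frac{5}{2} - O\right)\right)} = \frac{2 O}{2 O + O \left(\frac{5}{2} - O\right)}$)
$b{\left(\frac{4}{-7} \right)} 924 = - \frac{4}{-9 + 2 \frac{4}{-7}} \cdot 924 = - \frac{4}{-9 + 2 \cdot 4 \left(- \frac{1}{7}\right)} 924 = - \frac{4}{-9 + 2 \left(- \frac{4}{7}\right)} 924 = - \frac{4}{-9 - \frac{8}{7}} \cdot 924 = - \frac{4}{- \frac{71}{7}} \cdot 924 = \left(-4\right) \left(- \frac{7}{71}\right) 924 = \frac{28}{71} \cdot 924 = \frac{25872}{71}$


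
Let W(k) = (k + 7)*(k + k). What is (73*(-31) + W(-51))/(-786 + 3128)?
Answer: 2225/2342 ≈ 0.95004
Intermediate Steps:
W(k) = 2*k*(7 + k) (W(k) = (7 + k)*(2*k) = 2*k*(7 + k))
(73*(-31) + W(-51))/(-786 + 3128) = (73*(-31) + 2*(-51)*(7 - 51))/(-786 + 3128) = (-2263 + 2*(-51)*(-44))/2342 = (-2263 + 4488)*(1/2342) = 2225*(1/2342) = 2225/2342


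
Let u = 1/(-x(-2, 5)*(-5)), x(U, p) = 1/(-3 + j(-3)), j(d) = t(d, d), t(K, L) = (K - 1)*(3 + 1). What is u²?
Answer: 361/25 ≈ 14.440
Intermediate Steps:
t(K, L) = -4 + 4*K (t(K, L) = (-1 + K)*4 = -4 + 4*K)
j(d) = -4 + 4*d
x(U, p) = -1/19 (x(U, p) = 1/(-3 + (-4 + 4*(-3))) = 1/(-3 + (-4 - 12)) = 1/(-3 - 16) = 1/(-19) = -1/19)
u = -19/5 (u = 1/(-(-1)*(-5)/19) = 1/(-1*5/19) = 1/(-5/19) = -19/5 ≈ -3.8000)
u² = (-19/5)² = 361/25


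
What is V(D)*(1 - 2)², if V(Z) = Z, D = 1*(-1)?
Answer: -1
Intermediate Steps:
D = -1
V(D)*(1 - 2)² = -(1 - 2)² = -1*(-1)² = -1*1 = -1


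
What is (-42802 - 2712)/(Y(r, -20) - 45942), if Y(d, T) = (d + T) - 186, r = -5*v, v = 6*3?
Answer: 22757/23119 ≈ 0.98434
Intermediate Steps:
v = 18
r = -90 (r = -5*18 = -90)
Y(d, T) = -186 + T + d (Y(d, T) = (T + d) - 186 = -186 + T + d)
(-42802 - 2712)/(Y(r, -20) - 45942) = (-42802 - 2712)/((-186 - 20 - 90) - 45942) = -45514/(-296 - 45942) = -45514/(-46238) = -45514*(-1/46238) = 22757/23119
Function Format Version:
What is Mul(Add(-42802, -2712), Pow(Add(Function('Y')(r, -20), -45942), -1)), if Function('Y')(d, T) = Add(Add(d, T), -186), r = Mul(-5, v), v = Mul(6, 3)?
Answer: Rational(22757, 23119) ≈ 0.98434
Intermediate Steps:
v = 18
r = -90 (r = Mul(-5, 18) = -90)
Function('Y')(d, T) = Add(-186, T, d) (Function('Y')(d, T) = Add(Add(T, d), -186) = Add(-186, T, d))
Mul(Add(-42802, -2712), Pow(Add(Function('Y')(r, -20), -45942), -1)) = Mul(Add(-42802, -2712), Pow(Add(Add(-186, -20, -90), -45942), -1)) = Mul(-45514, Pow(Add(-296, -45942), -1)) = Mul(-45514, Pow(-46238, -1)) = Mul(-45514, Rational(-1, 46238)) = Rational(22757, 23119)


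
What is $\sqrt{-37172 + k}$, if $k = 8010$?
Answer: $i \sqrt{29162} \approx 170.77 i$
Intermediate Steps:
$\sqrt{-37172 + k} = \sqrt{-37172 + 8010} = \sqrt{-29162} = i \sqrt{29162}$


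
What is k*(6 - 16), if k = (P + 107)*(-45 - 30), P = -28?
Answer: 59250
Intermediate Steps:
k = -5925 (k = (-28 + 107)*(-45 - 30) = 79*(-75) = -5925)
k*(6 - 16) = -5925*(6 - 16) = -5925*(-10) = 59250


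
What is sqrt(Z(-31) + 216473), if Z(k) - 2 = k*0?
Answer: 5*sqrt(8659) ≈ 465.27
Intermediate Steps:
Z(k) = 2 (Z(k) = 2 + k*0 = 2 + 0 = 2)
sqrt(Z(-31) + 216473) = sqrt(2 + 216473) = sqrt(216475) = 5*sqrt(8659)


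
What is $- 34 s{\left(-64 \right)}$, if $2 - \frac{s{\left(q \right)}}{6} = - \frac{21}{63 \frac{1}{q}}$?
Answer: $3944$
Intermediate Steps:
$s{\left(q \right)} = 12 + 2 q$ ($s{\left(q \right)} = 12 - 6 \left(- \frac{21}{63 \frac{1}{q}}\right) = 12 - 6 \left(- 21 \frac{q}{63}\right) = 12 - 6 \left(- \frac{q}{3}\right) = 12 + 2 q$)
$- 34 s{\left(-64 \right)} = - 34 \left(12 + 2 \left(-64\right)\right) = - 34 \left(12 - 128\right) = \left(-34\right) \left(-116\right) = 3944$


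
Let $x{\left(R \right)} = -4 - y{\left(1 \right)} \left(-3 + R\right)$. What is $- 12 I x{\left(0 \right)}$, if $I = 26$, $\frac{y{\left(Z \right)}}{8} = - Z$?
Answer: $8736$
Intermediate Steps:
$y{\left(Z \right)} = - 8 Z$ ($y{\left(Z \right)} = 8 \left(- Z\right) = - 8 Z$)
$x{\left(R \right)} = -28 + 8 R$ ($x{\left(R \right)} = -4 - \left(-8\right) 1 \left(-3 + R\right) = -4 - - 8 \left(-3 + R\right) = -4 - \left(24 - 8 R\right) = -4 + \left(-24 + 8 R\right) = -28 + 8 R$)
$- 12 I x{\left(0 \right)} = \left(-12\right) 26 \left(-28 + 8 \cdot 0\right) = - 312 \left(-28 + 0\right) = \left(-312\right) \left(-28\right) = 8736$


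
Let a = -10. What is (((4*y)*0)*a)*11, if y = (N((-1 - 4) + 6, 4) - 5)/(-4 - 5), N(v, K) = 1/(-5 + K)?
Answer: 0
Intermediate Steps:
y = 2/3 (y = (1/(-5 + 4) - 5)/(-4 - 5) = (1/(-1) - 5)/(-9) = (-1 - 5)*(-1/9) = -6*(-1/9) = 2/3 ≈ 0.66667)
(((4*y)*0)*a)*11 = (((4*(2/3))*0)*(-10))*11 = (((8/3)*0)*(-10))*11 = (0*(-10))*11 = 0*11 = 0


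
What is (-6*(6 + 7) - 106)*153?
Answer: -28152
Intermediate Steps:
(-6*(6 + 7) - 106)*153 = (-6*13 - 106)*153 = (-78 - 106)*153 = -184*153 = -28152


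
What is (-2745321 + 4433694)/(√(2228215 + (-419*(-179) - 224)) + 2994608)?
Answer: 316000955799/560479673167 - 15195357*√1777/2241918692668 ≈ 0.56352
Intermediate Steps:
(-2745321 + 4433694)/(√(2228215 + (-419*(-179) - 224)) + 2994608) = 1688373/(√(2228215 + (75001 - 224)) + 2994608) = 1688373/(√(2228215 + 74777) + 2994608) = 1688373/(√2302992 + 2994608) = 1688373/(36*√1777 + 2994608) = 1688373/(2994608 + 36*√1777)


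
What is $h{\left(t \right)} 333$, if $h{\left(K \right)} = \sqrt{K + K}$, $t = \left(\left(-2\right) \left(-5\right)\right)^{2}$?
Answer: $3330 \sqrt{2} \approx 4709.3$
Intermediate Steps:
$t = 100$ ($t = 10^{2} = 100$)
$h{\left(K \right)} = \sqrt{2} \sqrt{K}$ ($h{\left(K \right)} = \sqrt{2 K} = \sqrt{2} \sqrt{K}$)
$h{\left(t \right)} 333 = \sqrt{2} \sqrt{100} \cdot 333 = \sqrt{2} \cdot 10 \cdot 333 = 10 \sqrt{2} \cdot 333 = 3330 \sqrt{2}$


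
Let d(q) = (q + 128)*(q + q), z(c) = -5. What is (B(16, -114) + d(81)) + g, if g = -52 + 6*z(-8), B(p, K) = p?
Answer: 33792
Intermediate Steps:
d(q) = 2*q*(128 + q) (d(q) = (128 + q)*(2*q) = 2*q*(128 + q))
g = -82 (g = -52 + 6*(-5) = -52 - 30 = -82)
(B(16, -114) + d(81)) + g = (16 + 2*81*(128 + 81)) - 82 = (16 + 2*81*209) - 82 = (16 + 33858) - 82 = 33874 - 82 = 33792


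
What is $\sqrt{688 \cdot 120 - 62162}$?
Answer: $\sqrt{20398} \approx 142.82$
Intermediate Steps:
$\sqrt{688 \cdot 120 - 62162} = \sqrt{82560 - 62162} = \sqrt{20398}$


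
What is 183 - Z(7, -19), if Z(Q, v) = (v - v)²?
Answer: 183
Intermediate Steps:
Z(Q, v) = 0 (Z(Q, v) = 0² = 0)
183 - Z(7, -19) = 183 - 1*0 = 183 + 0 = 183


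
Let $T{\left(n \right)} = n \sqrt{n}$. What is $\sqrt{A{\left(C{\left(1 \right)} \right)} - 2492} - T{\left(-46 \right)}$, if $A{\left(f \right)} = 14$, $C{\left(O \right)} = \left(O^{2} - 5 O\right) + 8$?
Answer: $i \left(\sqrt{2478} + 46 \sqrt{46}\right) \approx 361.77 i$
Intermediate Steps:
$C{\left(O \right)} = 8 + O^{2} - 5 O$
$T{\left(n \right)} = n^{\frac{3}{2}}$
$\sqrt{A{\left(C{\left(1 \right)} \right)} - 2492} - T{\left(-46 \right)} = \sqrt{14 - 2492} - \left(-46\right)^{\frac{3}{2}} = \sqrt{-2478} - - 46 i \sqrt{46} = i \sqrt{2478} + 46 i \sqrt{46}$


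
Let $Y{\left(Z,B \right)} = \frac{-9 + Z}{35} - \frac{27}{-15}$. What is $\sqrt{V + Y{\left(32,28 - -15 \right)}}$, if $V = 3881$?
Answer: $\frac{\sqrt{4757235}}{35} \approx 62.317$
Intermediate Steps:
$Y{\left(Z,B \right)} = \frac{54}{35} + \frac{Z}{35}$ ($Y{\left(Z,B \right)} = \left(-9 + Z\right) \frac{1}{35} - - \frac{9}{5} = \left(- \frac{9}{35} + \frac{Z}{35}\right) + \frac{9}{5} = \frac{54}{35} + \frac{Z}{35}$)
$\sqrt{V + Y{\left(32,28 - -15 \right)}} = \sqrt{3881 + \left(\frac{54}{35} + \frac{1}{35} \cdot 32\right)} = \sqrt{3881 + \left(\frac{54}{35} + \frac{32}{35}\right)} = \sqrt{3881 + \frac{86}{35}} = \sqrt{\frac{135921}{35}} = \frac{\sqrt{4757235}}{35}$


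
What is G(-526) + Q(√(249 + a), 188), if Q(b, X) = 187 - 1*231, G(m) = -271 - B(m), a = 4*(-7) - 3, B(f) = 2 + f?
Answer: 209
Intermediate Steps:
a = -31 (a = -28 - 3 = -31)
G(m) = -273 - m (G(m) = -271 - (2 + m) = -271 + (-2 - m) = -273 - m)
Q(b, X) = -44 (Q(b, X) = 187 - 231 = -44)
G(-526) + Q(√(249 + a), 188) = (-273 - 1*(-526)) - 44 = (-273 + 526) - 44 = 253 - 44 = 209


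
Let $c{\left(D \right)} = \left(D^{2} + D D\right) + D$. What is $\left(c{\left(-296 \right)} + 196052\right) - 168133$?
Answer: $202855$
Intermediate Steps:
$c{\left(D \right)} = D + 2 D^{2}$ ($c{\left(D \right)} = \left(D^{2} + D^{2}\right) + D = 2 D^{2} + D = D + 2 D^{2}$)
$\left(c{\left(-296 \right)} + 196052\right) - 168133 = \left(- 296 \left(1 + 2 \left(-296\right)\right) + 196052\right) - 168133 = \left(- 296 \left(1 - 592\right) + 196052\right) - 168133 = \left(\left(-296\right) \left(-591\right) + 196052\right) - 168133 = \left(174936 + 196052\right) - 168133 = 370988 - 168133 = 202855$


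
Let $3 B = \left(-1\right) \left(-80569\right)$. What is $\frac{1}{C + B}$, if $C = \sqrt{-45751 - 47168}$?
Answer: $\frac{241707}{6492200032} - \frac{9 i \sqrt{92919}}{6492200032} \approx 3.723 \cdot 10^{-5} - 4.2257 \cdot 10^{-7} i$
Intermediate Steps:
$C = i \sqrt{92919}$ ($C = \sqrt{-92919} = i \sqrt{92919} \approx 304.83 i$)
$B = \frac{80569}{3}$ ($B = \frac{\left(-1\right) \left(-80569\right)}{3} = \frac{1}{3} \cdot 80569 = \frac{80569}{3} \approx 26856.0$)
$\frac{1}{C + B} = \frac{1}{i \sqrt{92919} + \frac{80569}{3}} = \frac{1}{\frac{80569}{3} + i \sqrt{92919}}$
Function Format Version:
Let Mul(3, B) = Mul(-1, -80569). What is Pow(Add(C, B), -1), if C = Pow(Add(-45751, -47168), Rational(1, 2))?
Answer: Add(Rational(241707, 6492200032), Mul(Rational(-9, 6492200032), I, Pow(92919, Rational(1, 2)))) ≈ Add(3.7230e-5, Mul(-4.2257e-7, I))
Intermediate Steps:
C = Mul(I, Pow(92919, Rational(1, 2))) (C = Pow(-92919, Rational(1, 2)) = Mul(I, Pow(92919, Rational(1, 2))) ≈ Mul(304.83, I))
B = Rational(80569, 3) (B = Mul(Rational(1, 3), Mul(-1, -80569)) = Mul(Rational(1, 3), 80569) = Rational(80569, 3) ≈ 26856.)
Pow(Add(C, B), -1) = Pow(Add(Mul(I, Pow(92919, Rational(1, 2))), Rational(80569, 3)), -1) = Pow(Add(Rational(80569, 3), Mul(I, Pow(92919, Rational(1, 2)))), -1)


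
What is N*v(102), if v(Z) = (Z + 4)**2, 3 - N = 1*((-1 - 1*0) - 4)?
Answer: 89888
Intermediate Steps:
N = 8 (N = 3 - ((-1 - 1*0) - 4) = 3 - ((-1 + 0) - 4) = 3 - (-1 - 4) = 3 - (-5) = 3 - 1*(-5) = 3 + 5 = 8)
v(Z) = (4 + Z)**2
N*v(102) = 8*(4 + 102)**2 = 8*106**2 = 8*11236 = 89888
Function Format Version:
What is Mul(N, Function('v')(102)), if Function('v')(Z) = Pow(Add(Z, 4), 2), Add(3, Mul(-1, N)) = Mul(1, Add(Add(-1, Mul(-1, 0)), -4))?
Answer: 89888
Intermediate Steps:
N = 8 (N = Add(3, Mul(-1, Mul(1, Add(Add(-1, Mul(-1, 0)), -4)))) = Add(3, Mul(-1, Mul(1, Add(Add(-1, 0), -4)))) = Add(3, Mul(-1, Mul(1, Add(-1, -4)))) = Add(3, Mul(-1, Mul(1, -5))) = Add(3, Mul(-1, -5)) = Add(3, 5) = 8)
Function('v')(Z) = Pow(Add(4, Z), 2)
Mul(N, Function('v')(102)) = Mul(8, Pow(Add(4, 102), 2)) = Mul(8, Pow(106, 2)) = Mul(8, 11236) = 89888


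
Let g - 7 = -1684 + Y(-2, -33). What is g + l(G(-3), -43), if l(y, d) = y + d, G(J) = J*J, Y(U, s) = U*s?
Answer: -1645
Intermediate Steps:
G(J) = J²
l(y, d) = d + y
g = -1611 (g = 7 + (-1684 - 2*(-33)) = 7 + (-1684 + 66) = 7 - 1618 = -1611)
g + l(G(-3), -43) = -1611 + (-43 + (-3)²) = -1611 + (-43 + 9) = -1611 - 34 = -1645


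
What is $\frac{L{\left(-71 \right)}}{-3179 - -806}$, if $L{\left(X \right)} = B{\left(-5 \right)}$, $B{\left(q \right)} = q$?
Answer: $\frac{5}{2373} \approx 0.002107$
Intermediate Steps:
$L{\left(X \right)} = -5$
$\frac{L{\left(-71 \right)}}{-3179 - -806} = - \frac{5}{-3179 - -806} = - \frac{5}{-3179 + 806} = - \frac{5}{-2373} = \left(-5\right) \left(- \frac{1}{2373}\right) = \frac{5}{2373}$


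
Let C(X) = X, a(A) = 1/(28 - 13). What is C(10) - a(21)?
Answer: 149/15 ≈ 9.9333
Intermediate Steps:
a(A) = 1/15
C(10) - a(21) = 10 - 1*1/15 = 10 - 1/15 = 149/15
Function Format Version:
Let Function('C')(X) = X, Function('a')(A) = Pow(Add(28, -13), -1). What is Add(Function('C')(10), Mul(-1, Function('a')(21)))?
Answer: Rational(149, 15) ≈ 9.9333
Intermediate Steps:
Function('a')(A) = Rational(1, 15) (Function('a')(A) = Pow(15, -1) = Rational(1, 15))
Add(Function('C')(10), Mul(-1, Function('a')(21))) = Add(10, Mul(-1, Rational(1, 15))) = Add(10, Rational(-1, 15)) = Rational(149, 15)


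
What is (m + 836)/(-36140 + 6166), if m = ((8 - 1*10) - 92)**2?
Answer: -4836/14987 ≈ -0.32268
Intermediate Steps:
m = 8836 (m = ((8 - 10) - 92)**2 = (-2 - 92)**2 = (-94)**2 = 8836)
(m + 836)/(-36140 + 6166) = (8836 + 836)/(-36140 + 6166) = 9672/(-29974) = 9672*(-1/29974) = -4836/14987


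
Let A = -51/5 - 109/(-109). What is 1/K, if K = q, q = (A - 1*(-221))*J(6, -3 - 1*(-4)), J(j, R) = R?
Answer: 5/1059 ≈ 0.0047214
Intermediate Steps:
A = -46/5 (A = -51*⅕ - 109*(-1/109) = -51/5 + 1 = -46/5 ≈ -9.2000)
q = 1059/5 (q = (-46/5 - 1*(-221))*(-3 - 1*(-4)) = (-46/5 + 221)*(-3 + 4) = (1059/5)*1 = 1059/5 ≈ 211.80)
K = 1059/5 ≈ 211.80
1/K = 1/(1059/5) = 5/1059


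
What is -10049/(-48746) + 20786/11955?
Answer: 1133370151/582758430 ≈ 1.9448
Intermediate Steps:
-10049/(-48746) + 20786/11955 = -10049*(-1/48746) + 20786*(1/11955) = 10049/48746 + 20786/11955 = 1133370151/582758430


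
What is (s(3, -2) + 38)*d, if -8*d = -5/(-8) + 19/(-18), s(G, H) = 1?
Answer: 403/192 ≈ 2.0990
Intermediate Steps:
d = 31/576 (d = -(-5/(-8) + 19/(-18))/8 = -(-5*(-⅛) + 19*(-1/18))/8 = -(5/8 - 19/18)/8 = -⅛*(-31/72) = 31/576 ≈ 0.053819)
(s(3, -2) + 38)*d = (1 + 38)*(31/576) = 39*(31/576) = 403/192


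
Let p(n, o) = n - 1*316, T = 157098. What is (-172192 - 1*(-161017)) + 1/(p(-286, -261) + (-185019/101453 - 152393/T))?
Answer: -107718534169821219/9639241005079 ≈ -11175.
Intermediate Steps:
p(n, o) = -316 + n (p(n, o) = n - 316 = -316 + n)
(-172192 - 1*(-161017)) + 1/(p(-286, -261) + (-185019/101453 - 152393/T)) = (-172192 - 1*(-161017)) + 1/((-316 - 286) + (-185019/101453 - 152393/157098)) = (-172192 + 161017) + 1/(-602 + (-185019*1/101453 - 152393*1/157098)) = -11175 + 1/(-602 + (-185019/101453 - 152393/157098)) = -11175 + 1/(-602 - 44526841891/15938063394) = -11175 + 1/(-9639241005079/15938063394) = -11175 - 15938063394/9639241005079 = -107718534169821219/9639241005079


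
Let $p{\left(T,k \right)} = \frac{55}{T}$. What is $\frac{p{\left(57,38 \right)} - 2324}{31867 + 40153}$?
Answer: $- \frac{132413}{4105140} \approx -0.032255$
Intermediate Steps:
$\frac{p{\left(57,38 \right)} - 2324}{31867 + 40153} = \frac{\frac{55}{57} - 2324}{31867 + 40153} = \frac{55 \cdot \frac{1}{57} - 2324}{72020} = \left(\frac{55}{57} - 2324\right) \frac{1}{72020} = \left(- \frac{132413}{57}\right) \frac{1}{72020} = - \frac{132413}{4105140}$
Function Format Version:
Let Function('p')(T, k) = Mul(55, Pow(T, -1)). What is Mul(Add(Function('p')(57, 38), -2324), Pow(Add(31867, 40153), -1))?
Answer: Rational(-132413, 4105140) ≈ -0.032255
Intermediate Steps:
Mul(Add(Function('p')(57, 38), -2324), Pow(Add(31867, 40153), -1)) = Mul(Add(Mul(55, Pow(57, -1)), -2324), Pow(Add(31867, 40153), -1)) = Mul(Add(Mul(55, Rational(1, 57)), -2324), Pow(72020, -1)) = Mul(Add(Rational(55, 57), -2324), Rational(1, 72020)) = Mul(Rational(-132413, 57), Rational(1, 72020)) = Rational(-132413, 4105140)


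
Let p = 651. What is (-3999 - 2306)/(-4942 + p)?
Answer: 6305/4291 ≈ 1.4694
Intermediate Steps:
(-3999 - 2306)/(-4942 + p) = (-3999 - 2306)/(-4942 + 651) = -6305/(-4291) = -6305*(-1/4291) = 6305/4291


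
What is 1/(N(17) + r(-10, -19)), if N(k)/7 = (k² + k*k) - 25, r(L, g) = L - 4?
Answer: 1/3857 ≈ 0.00025927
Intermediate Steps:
r(L, g) = -4 + L
N(k) = -175 + 14*k² (N(k) = 7*((k² + k*k) - 25) = 7*((k² + k²) - 25) = 7*(2*k² - 25) = 7*(-25 + 2*k²) = -175 + 14*k²)
1/(N(17) + r(-10, -19)) = 1/((-175 + 14*17²) + (-4 - 10)) = 1/((-175 + 14*289) - 14) = 1/((-175 + 4046) - 14) = 1/(3871 - 14) = 1/3857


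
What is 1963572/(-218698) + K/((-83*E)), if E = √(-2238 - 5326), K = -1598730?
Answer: -981786/109349 - 799365*I*√1891/156953 ≈ -8.9785 - 221.47*I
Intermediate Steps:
E = 2*I*√1891 (E = √(-7564) = 2*I*√1891 ≈ 86.971*I)
1963572/(-218698) + K/((-83*E)) = 1963572/(-218698) - 1598730*I*√1891/313906 = 1963572*(-1/218698) - 1598730*I*√1891/313906 = -981786/109349 - 799365*I*√1891/156953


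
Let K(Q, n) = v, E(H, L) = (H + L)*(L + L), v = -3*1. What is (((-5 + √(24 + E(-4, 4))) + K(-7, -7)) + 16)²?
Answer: 88 + 32*√6 ≈ 166.38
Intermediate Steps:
v = -3
E(H, L) = 2*L*(H + L) (E(H, L) = (H + L)*(2*L) = 2*L*(H + L))
K(Q, n) = -3
(((-5 + √(24 + E(-4, 4))) + K(-7, -7)) + 16)² = (((-5 + √(24 + 2*4*(-4 + 4))) - 3) + 16)² = (((-5 + √(24 + 2*4*0)) - 3) + 16)² = (((-5 + √(24 + 0)) - 3) + 16)² = (((-5 + √24) - 3) + 16)² = (((-5 + 2*√6) - 3) + 16)² = ((-8 + 2*√6) + 16)² = (8 + 2*√6)²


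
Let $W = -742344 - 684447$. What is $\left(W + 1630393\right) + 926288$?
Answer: $1129890$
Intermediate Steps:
$W = -1426791$ ($W = -742344 - 684447 = -1426791$)
$\left(W + 1630393\right) + 926288 = \left(-1426791 + 1630393\right) + 926288 = 203602 + 926288 = 1129890$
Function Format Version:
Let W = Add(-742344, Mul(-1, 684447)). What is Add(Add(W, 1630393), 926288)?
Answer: 1129890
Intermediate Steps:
W = -1426791 (W = Add(-742344, -684447) = -1426791)
Add(Add(W, 1630393), 926288) = Add(Add(-1426791, 1630393), 926288) = Add(203602, 926288) = 1129890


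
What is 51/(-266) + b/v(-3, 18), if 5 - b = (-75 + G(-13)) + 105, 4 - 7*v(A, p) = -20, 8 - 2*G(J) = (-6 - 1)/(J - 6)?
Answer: -18293/2128 ≈ -8.5963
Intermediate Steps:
G(J) = 4 + 7/(2*(-6 + J)) (G(J) = 4 - (-6 - 1)/(2*(J - 6)) = 4 - (-7)/(2*(-6 + J)) = 4 + 7/(2*(-6 + J)))
v(A, p) = 24/7 (v(A, p) = 4/7 - ⅐*(-20) = 4/7 + 20/7 = 24/7)
b = -1095/38 (b = 5 - ((-75 + (-41 + 8*(-13))/(2*(-6 - 13))) + 105) = 5 - ((-75 + (½)*(-41 - 104)/(-19)) + 105) = 5 - ((-75 + (½)*(-1/19)*(-145)) + 105) = 5 - ((-75 + 145/38) + 105) = 5 - (-2705/38 + 105) = 5 - 1*1285/38 = 5 - 1285/38 = -1095/38 ≈ -28.816)
51/(-266) + b/v(-3, 18) = 51/(-266) - 1095/(38*24/7) = 51*(-1/266) - 1095/38*7/24 = -51/266 - 2555/304 = -18293/2128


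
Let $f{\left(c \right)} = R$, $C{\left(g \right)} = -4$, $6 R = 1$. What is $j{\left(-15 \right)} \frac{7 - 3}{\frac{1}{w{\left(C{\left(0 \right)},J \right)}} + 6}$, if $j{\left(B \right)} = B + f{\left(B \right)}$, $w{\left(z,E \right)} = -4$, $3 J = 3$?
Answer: $- \frac{712}{69} \approx -10.319$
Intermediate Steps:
$R = \frac{1}{6}$ ($R = \frac{1}{6} \cdot 1 = \frac{1}{6} \approx 0.16667$)
$J = 1$ ($J = \frac{1}{3} \cdot 3 = 1$)
$f{\left(c \right)} = \frac{1}{6}$
$j{\left(B \right)} = \frac{1}{6} + B$ ($j{\left(B \right)} = B + \frac{1}{6} = \frac{1}{6} + B$)
$j{\left(-15 \right)} \frac{7 - 3}{\frac{1}{w{\left(C{\left(0 \right)},J \right)}} + 6} = \left(\frac{1}{6} - 15\right) \frac{7 - 3}{\frac{1}{-4} + 6} = - \frac{89 \frac{4}{- \frac{1}{4} + 6}}{6} = - \frac{89 \frac{4}{\frac{23}{4}}}{6} = - \frac{89 \cdot 4 \cdot \frac{4}{23}}{6} = \left(- \frac{89}{6}\right) \frac{16}{23} = - \frac{712}{69}$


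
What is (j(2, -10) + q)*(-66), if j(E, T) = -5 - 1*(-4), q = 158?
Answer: -10362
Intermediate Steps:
j(E, T) = -1 (j(E, T) = -5 + 4 = -1)
(j(2, -10) + q)*(-66) = (-1 + 158)*(-66) = 157*(-66) = -10362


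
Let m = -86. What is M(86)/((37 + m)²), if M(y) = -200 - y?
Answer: -286/2401 ≈ -0.11912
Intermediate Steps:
M(86)/((37 + m)²) = (-200 - 1*86)/((37 - 86)²) = (-200 - 86)/((-49)²) = -286/2401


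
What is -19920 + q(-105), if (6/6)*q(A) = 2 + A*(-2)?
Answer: -19708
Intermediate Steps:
q(A) = 2 - 2*A (q(A) = 2 + A*(-2) = 2 - 2*A)
-19920 + q(-105) = -19920 + (2 - 2*(-105)) = -19920 + (2 + 210) = -19920 + 212 = -19708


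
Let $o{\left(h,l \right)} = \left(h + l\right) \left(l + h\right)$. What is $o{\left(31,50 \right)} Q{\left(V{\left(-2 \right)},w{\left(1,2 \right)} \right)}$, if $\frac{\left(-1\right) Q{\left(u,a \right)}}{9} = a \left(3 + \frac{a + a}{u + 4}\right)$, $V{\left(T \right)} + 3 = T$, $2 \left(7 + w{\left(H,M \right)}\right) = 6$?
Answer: $2598156$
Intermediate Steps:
$o{\left(h,l \right)} = \left(h + l\right)^{2}$ ($o{\left(h,l \right)} = \left(h + l\right) \left(h + l\right) = \left(h + l\right)^{2}$)
$w{\left(H,M \right)} = -4$ ($w{\left(H,M \right)} = -7 + \frac{1}{2} \cdot 6 = -7 + 3 = -4$)
$V{\left(T \right)} = -3 + T$
$Q{\left(u,a \right)} = - 9 a \left(3 + \frac{2 a}{4 + u}\right)$ ($Q{\left(u,a \right)} = - 9 a \left(3 + \frac{a + a}{u + 4}\right) = - 9 a \left(3 + \frac{2 a}{4 + u}\right)$)
$o{\left(31,50 \right)} Q{\left(V{\left(-2 \right)},w{\left(1,2 \right)} \right)} = \left(31 + 50\right)^{2} \left(\left(-9\right) \left(-4\right) \frac{1}{4 - 5} \left(12 + 2 \left(-4\right) + 3 \left(-3 - 2\right)\right)\right) = 81^{2} \left(\left(-9\right) \left(-4\right) \frac{1}{4 - 5} \left(12 - 8 + 3 \left(-5\right)\right)\right) = 6561 \left(\left(-9\right) \left(-4\right) \frac{1}{-1} \left(12 - 8 - 15\right)\right) = 6561 \left(\left(-9\right) \left(-4\right) \left(-1\right) \left(-11\right)\right) = 6561 \cdot 396 = 2598156$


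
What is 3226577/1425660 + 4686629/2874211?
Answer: 15955402605887/4097647654260 ≈ 3.8938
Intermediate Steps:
3226577/1425660 + 4686629/2874211 = 15955402605887/4097647654260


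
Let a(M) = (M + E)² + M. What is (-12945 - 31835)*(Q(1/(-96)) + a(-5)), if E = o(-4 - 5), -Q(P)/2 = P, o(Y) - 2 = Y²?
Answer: -3266622635/12 ≈ -2.7222e+8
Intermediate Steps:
o(Y) = 2 + Y²
Q(P) = -2*P
E = 83 (E = 2 + (-4 - 5)² = 2 + (-9)² = 2 + 81 = 83)
a(M) = M + (83 + M)² (a(M) = (M + 83)² + M = (83 + M)² + M = M + (83 + M)²)
(-12945 - 31835)*(Q(1/(-96)) + a(-5)) = (-12945 - 31835)*(-2/(-96) + (-5 + (83 - 5)²)) = -44780*(-2*(-1/96) + (-5 + 78²)) = -44780*(1/48 + (-5 + 6084)) = -44780*(1/48 + 6079) = -44780*291793/48 = -3266622635/12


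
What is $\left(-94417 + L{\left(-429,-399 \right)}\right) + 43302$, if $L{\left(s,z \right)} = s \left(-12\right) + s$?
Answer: $-46396$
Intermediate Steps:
$L{\left(s,z \right)} = - 11 s$ ($L{\left(s,z \right)} = - 12 s + s = - 11 s$)
$\left(-94417 + L{\left(-429,-399 \right)}\right) + 43302 = \left(-94417 - -4719\right) + 43302 = \left(-94417 + 4719\right) + 43302 = -89698 + 43302 = -46396$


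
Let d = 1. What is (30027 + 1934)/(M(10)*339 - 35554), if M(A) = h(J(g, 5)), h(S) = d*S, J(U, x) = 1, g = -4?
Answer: -31961/35215 ≈ -0.90760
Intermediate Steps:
h(S) = S (h(S) = 1*S = S)
M(A) = 1
(30027 + 1934)/(M(10)*339 - 35554) = (30027 + 1934)/(1*339 - 35554) = 31961/(339 - 35554) = 31961/(-35215) = 31961*(-1/35215) = -31961/35215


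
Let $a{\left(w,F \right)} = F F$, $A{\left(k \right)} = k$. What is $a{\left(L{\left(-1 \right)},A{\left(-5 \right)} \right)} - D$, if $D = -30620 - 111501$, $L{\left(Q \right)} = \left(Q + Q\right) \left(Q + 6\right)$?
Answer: $142146$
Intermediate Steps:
$L{\left(Q \right)} = 2 Q \left(6 + Q\right)$
$D = -142121$ ($D = -30620 - 111501 = -142121$)
$a{\left(w,F \right)} = F^{2}$
$a{\left(L{\left(-1 \right)},A{\left(-5 \right)} \right)} - D = \left(-5\right)^{2} - -142121 = 25 + 142121 = 142146$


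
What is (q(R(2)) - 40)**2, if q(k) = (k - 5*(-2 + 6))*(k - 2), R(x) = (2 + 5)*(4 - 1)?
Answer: 441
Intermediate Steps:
R(x) = 21 (R(x) = 7*3 = 21)
q(k) = (-20 + k)*(-2 + k) (q(k) = (k - 5*4)*(-2 + k) = (k - 20)*(-2 + k) = (-20 + k)*(-2 + k))
(q(R(2)) - 40)**2 = ((40 + 21**2 - 22*21) - 40)**2 = ((40 + 441 - 462) - 40)**2 = (19 - 40)**2 = (-21)**2 = 441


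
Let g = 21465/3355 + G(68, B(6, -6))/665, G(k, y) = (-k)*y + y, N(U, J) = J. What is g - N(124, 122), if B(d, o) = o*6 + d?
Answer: -10046935/89243 ≈ -112.58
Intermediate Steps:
B(d, o) = d + 6*o (B(d, o) = 6*o + d = d + 6*o)
G(k, y) = y - k*y (G(k, y) = -k*y + y = y - k*y)
g = 840711/89243 (g = 21465/3355 + ((6 + 6*(-6))*(1 - 1*68))/665 = 21465*(1/3355) + ((6 - 36)*(1 - 68))*(1/665) = 4293/671 - 30*(-67)*(1/665) = 4293/671 + 2010*(1/665) = 4293/671 + 402/133 = 840711/89243 ≈ 9.4205)
g - N(124, 122) = 840711/89243 - 1*122 = 840711/89243 - 122 = -10046935/89243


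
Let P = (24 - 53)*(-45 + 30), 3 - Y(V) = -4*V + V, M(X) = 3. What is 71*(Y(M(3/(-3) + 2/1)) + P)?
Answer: 31737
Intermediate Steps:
Y(V) = 3 + 3*V (Y(V) = 3 - (-4*V + V) = 3 - (-3)*V = 3 + 3*V)
P = 435 (P = -29*(-15) = 435)
71*(Y(M(3/(-3) + 2/1)) + P) = 71*((3 + 3*3) + 435) = 71*((3 + 9) + 435) = 71*(12 + 435) = 71*447 = 31737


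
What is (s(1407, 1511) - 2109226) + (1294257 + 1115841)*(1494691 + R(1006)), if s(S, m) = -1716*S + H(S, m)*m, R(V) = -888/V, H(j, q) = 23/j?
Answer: 2549455303907383055/707721 ≈ 3.6023e+12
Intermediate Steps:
s(S, m) = -1716*S + 23*m/S (s(S, m) = -1716*S + (23/S)*m = -1716*S + 23*m/S)
(s(1407, 1511) - 2109226) + (1294257 + 1115841)*(1494691 + R(1006)) = ((-1716*1407 + 23*1511/1407) - 2109226) + (1294257 + 1115841)*(1494691 - 888/1006) = ((-2414412 + 23*1511*(1/1407)) - 2109226) + 2410098*(1494691 - 888*1/1006) = ((-2414412 + 34753/1407) - 2109226) + 2410098*(1494691 - 444/503) = (-3397042931/1407 - 2109226) + 2410098*(751829129/503) = -6364723913/1407 + 1811981880144642/503 = 2549455303907383055/707721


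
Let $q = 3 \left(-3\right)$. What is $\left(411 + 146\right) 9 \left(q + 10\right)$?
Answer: $5013$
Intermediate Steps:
$q = -9$
$\left(411 + 146\right) 9 \left(q + 10\right) = \left(411 + 146\right) 9 \left(-9 + 10\right) = 557 \cdot 9 \cdot 1 = 557 \cdot 9 = 5013$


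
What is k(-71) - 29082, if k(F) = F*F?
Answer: -24041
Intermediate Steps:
k(F) = F²
k(-71) - 29082 = (-71)² - 29082 = 5041 - 29082 = -24041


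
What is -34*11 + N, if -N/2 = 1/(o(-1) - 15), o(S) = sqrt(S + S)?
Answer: -84868/227 + 2*I*sqrt(2)/227 ≈ -373.87 + 0.01246*I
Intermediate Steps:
o(S) = sqrt(2)*sqrt(S) (o(S) = sqrt(2*S) = sqrt(2)*sqrt(S))
N = -2/(-15 + I*sqrt(2)) (N = -2/(sqrt(2)*sqrt(-1) - 15) = -2/(sqrt(2)*I - 15) = -2/(I*sqrt(2) - 15) = -2/(-15 + I*sqrt(2)) ≈ 0.13216 + 0.01246*I)
-34*11 + N = -34*11 + (30/227 + 2*I*sqrt(2)/227) = -374 + (30/227 + 2*I*sqrt(2)/227) = -84868/227 + 2*I*sqrt(2)/227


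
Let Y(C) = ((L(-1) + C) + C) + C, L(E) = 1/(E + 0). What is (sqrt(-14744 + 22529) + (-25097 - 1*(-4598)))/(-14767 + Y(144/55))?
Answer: 1127445/811808 - 165*sqrt(865)/811808 ≈ 1.3828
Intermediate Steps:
L(E) = 1/E
Y(C) = -1 + 3*C (Y(C) = ((1/(-1) + C) + C) + C = ((-1 + C) + C) + C = (-1 + 2*C) + C = -1 + 3*C)
(sqrt(-14744 + 22529) + (-25097 - 1*(-4598)))/(-14767 + Y(144/55)) = (sqrt(-14744 + 22529) + (-25097 - 1*(-4598)))/(-14767 + (-1 + 3*(144/55))) = (sqrt(7785) + (-25097 + 4598))/(-14767 + (-1 + 3*(144*(1/55)))) = (3*sqrt(865) - 20499)/(-14767 + (-1 + 3*(144/55))) = (-20499 + 3*sqrt(865))/(-14767 + (-1 + 432/55)) = (-20499 + 3*sqrt(865))/(-14767 + 377/55) = (-20499 + 3*sqrt(865))/(-811808/55) = (-20499 + 3*sqrt(865))*(-55/811808) = 1127445/811808 - 165*sqrt(865)/811808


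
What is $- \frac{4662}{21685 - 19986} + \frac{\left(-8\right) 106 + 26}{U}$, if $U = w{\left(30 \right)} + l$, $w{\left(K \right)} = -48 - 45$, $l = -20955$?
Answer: $- \frac{16121533}{5960092} \approx -2.7049$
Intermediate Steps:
$w{\left(K \right)} = -93$
$U = -21048$ ($U = -93 - 20955 = -21048$)
$- \frac{4662}{21685 - 19986} + \frac{\left(-8\right) 106 + 26}{U} = - \frac{4662}{21685 - 19986} + \frac{\left(-8\right) 106 + 26}{-21048} = - \frac{4662}{21685 - 19986} + \left(-848 + 26\right) \left(- \frac{1}{21048}\right) = - \frac{4662}{1699} - - \frac{137}{3508} = \left(-4662\right) \frac{1}{1699} + \frac{137}{3508} = - \frac{4662}{1699} + \frac{137}{3508} = - \frac{16121533}{5960092}$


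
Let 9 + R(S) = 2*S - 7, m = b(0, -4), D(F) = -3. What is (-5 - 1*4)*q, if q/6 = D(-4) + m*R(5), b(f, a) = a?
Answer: -1134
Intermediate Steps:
m = -4
R(S) = -16 + 2*S (R(S) = -9 + (2*S - 7) = -9 + (-7 + 2*S) = -16 + 2*S)
q = 126 (q = 6*(-3 - 4*(-16 + 2*5)) = 6*(-3 - 4*(-16 + 10)) = 6*(-3 - 4*(-6)) = 6*(-3 + 24) = 6*21 = 126)
(-5 - 1*4)*q = (-5 - 1*4)*126 = (-5 - 4)*126 = -9*126 = -1134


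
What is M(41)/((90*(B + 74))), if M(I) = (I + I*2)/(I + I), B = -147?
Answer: -1/4380 ≈ -0.00022831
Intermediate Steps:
M(I) = 3/2 (M(I) = (I + 2*I)/((2*I)) = (3*I)*(1/(2*I)) = 3/2)
M(41)/((90*(B + 74))) = 3/(2*((90*(-147 + 74)))) = 3/(2*((90*(-73)))) = (3/2)/(-6570) = (3/2)*(-1/6570) = -1/4380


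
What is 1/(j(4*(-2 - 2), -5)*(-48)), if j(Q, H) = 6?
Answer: -1/288 ≈ -0.0034722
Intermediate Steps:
1/(j(4*(-2 - 2), -5)*(-48)) = 1/(6*(-48)) = 1/(-288) = -1/288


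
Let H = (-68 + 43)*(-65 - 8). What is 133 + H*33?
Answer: 60358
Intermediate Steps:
H = 1825 (H = -25*(-73) = 1825)
133 + H*33 = 133 + 1825*33 = 133 + 60225 = 60358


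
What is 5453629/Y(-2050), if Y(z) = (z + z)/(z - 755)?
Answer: 3059485869/820 ≈ 3.7311e+6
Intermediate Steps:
Y(z) = 2*z/(-755 + z) (Y(z) = (2*z)/(-755 + z) = 2*z/(-755 + z))
5453629/Y(-2050) = 5453629/((2*(-2050)/(-755 - 2050))) = 5453629/((2*(-2050)/(-2805))) = 5453629/((2*(-2050)*(-1/2805))) = 5453629/(820/561) = 5453629*(561/820) = 3059485869/820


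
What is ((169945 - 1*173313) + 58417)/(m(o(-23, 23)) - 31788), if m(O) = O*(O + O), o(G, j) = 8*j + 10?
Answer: 55049/43484 ≈ 1.2660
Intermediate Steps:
o(G, j) = 10 + 8*j
m(O) = 2*O**2 (m(O) = O*(2*O) = 2*O**2)
((169945 - 1*173313) + 58417)/(m(o(-23, 23)) - 31788) = ((169945 - 1*173313) + 58417)/(2*(10 + 8*23)**2 - 31788) = ((169945 - 173313) + 58417)/(2*(10 + 184)**2 - 31788) = (-3368 + 58417)/(2*194**2 - 31788) = 55049/(2*37636 - 31788) = 55049/(75272 - 31788) = 55049/43484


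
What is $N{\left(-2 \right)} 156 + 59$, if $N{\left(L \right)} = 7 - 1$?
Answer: $995$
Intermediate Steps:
$N{\left(L \right)} = 6$ ($N{\left(L \right)} = 7 - 1 = 6$)
$N{\left(-2 \right)} 156 + 59 = 6 \cdot 156 + 59 = 936 + 59 = 995$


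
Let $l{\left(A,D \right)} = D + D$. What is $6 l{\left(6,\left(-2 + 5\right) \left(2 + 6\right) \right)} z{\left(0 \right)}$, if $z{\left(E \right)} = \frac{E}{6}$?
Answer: $0$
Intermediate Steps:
$z{\left(E \right)} = \frac{E}{6}$ ($z{\left(E \right)} = E \frac{1}{6} = \frac{E}{6}$)
$l{\left(A,D \right)} = 2 D$
$6 l{\left(6,\left(-2 + 5\right) \left(2 + 6\right) \right)} z{\left(0 \right)} = 6 \cdot 2 \left(-2 + 5\right) \left(2 + 6\right) \frac{1}{6} \cdot 0 = 6 \cdot 2 \cdot 3 \cdot 8 \cdot 0 = 6 \cdot 2 \cdot 24 \cdot 0 = 6 \cdot 48 \cdot 0 = 288 \cdot 0 = 0$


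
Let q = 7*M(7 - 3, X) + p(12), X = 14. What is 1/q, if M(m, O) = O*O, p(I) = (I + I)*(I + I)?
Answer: 1/1948 ≈ 0.00051335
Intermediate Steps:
p(I) = 4*I**2 (p(I) = (2*I)*(2*I) = 4*I**2)
M(m, O) = O**2
q = 1948 (q = 7*14**2 + 4*12**2 = 7*196 + 4*144 = 1372 + 576 = 1948)
1/q = 1/1948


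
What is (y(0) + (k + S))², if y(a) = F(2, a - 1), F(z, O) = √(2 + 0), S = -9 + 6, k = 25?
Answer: (22 + √2)² ≈ 548.23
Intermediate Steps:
S = -3
F(z, O) = √2
y(a) = √2
(y(0) + (k + S))² = (√2 + (25 - 3))² = (√2 + 22)² = (22 + √2)²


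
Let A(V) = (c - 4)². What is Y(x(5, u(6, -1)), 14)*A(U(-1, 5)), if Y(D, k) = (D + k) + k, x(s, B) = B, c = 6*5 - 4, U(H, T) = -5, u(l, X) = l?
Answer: 16456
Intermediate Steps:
c = 26 (c = 30 - 4 = 26)
A(V) = 484 (A(V) = (26 - 4)² = 22² = 484)
Y(D, k) = D + 2*k
Y(x(5, u(6, -1)), 14)*A(U(-1, 5)) = (6 + 2*14)*484 = (6 + 28)*484 = 34*484 = 16456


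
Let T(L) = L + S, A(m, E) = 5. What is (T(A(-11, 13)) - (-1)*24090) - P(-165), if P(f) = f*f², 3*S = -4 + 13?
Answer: 4516223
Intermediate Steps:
S = 3 (S = (-4 + 13)/3 = (⅓)*9 = 3)
T(L) = 3 + L (T(L) = L + 3 = 3 + L)
P(f) = f³
(T(A(-11, 13)) - (-1)*24090) - P(-165) = ((3 + 5) - (-1)*24090) - 1*(-165)³ = (8 - 1*(-24090)) - 1*(-4492125) = (8 + 24090) + 4492125 = 24098 + 4492125 = 4516223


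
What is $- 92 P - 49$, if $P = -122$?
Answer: $11175$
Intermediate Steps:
$- 92 P - 49 = \left(-92\right) \left(-122\right) - 49 = 11224 - 49 = 11175$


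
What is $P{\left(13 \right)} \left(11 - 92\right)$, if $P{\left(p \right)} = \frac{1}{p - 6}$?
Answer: $- \frac{81}{7} \approx -11.571$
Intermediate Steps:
$P{\left(p \right)} = \frac{1}{-6 + p}$
$P{\left(13 \right)} \left(11 - 92\right) = \frac{11 - 92}{-6 + 13} = \frac{1}{7} \left(-81\right) = - \frac{81}{7}$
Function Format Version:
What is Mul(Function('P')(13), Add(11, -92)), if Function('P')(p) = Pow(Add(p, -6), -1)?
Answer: Rational(-81, 7) ≈ -11.571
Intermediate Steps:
Function('P')(p) = Pow(Add(-6, p), -1)
Mul(Function('P')(13), Add(11, -92)) = Mul(Pow(Add(-6, 13), -1), Add(11, -92)) = Mul(Pow(7, -1), -81) = Mul(Rational(1, 7), -81) = Rational(-81, 7)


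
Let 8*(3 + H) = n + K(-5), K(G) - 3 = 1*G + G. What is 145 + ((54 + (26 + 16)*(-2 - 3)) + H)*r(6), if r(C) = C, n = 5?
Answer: -1621/2 ≈ -810.50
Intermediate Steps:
K(G) = 3 + 2*G (K(G) = 3 + (1*G + G) = 3 + (G + G) = 3 + 2*G)
H = -13/4 (H = -3 + (5 + (3 + 2*(-5)))/8 = -3 + (5 + (3 - 10))/8 = -3 + (5 - 7)/8 = -3 + (⅛)*(-2) = -3 - ¼ = -13/4 ≈ -3.2500)
145 + ((54 + (26 + 16)*(-2 - 3)) + H)*r(6) = 145 + ((54 + (26 + 16)*(-2 - 3)) - 13/4)*6 = 145 + ((54 + 42*(-5)) - 13/4)*6 = 145 + ((54 - 210) - 13/4)*6 = 145 + (-156 - 13/4)*6 = 145 - 637/4*6 = 145 - 1911/2 = -1621/2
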